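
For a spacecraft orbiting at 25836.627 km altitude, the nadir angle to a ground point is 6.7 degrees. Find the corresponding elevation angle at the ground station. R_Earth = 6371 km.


r = R_E + alt = 32207.6270 km
Law of sines in the satellite / Earth-center / ground-point triangle:
  sin(nadir)/R_E = sin(90 + el)/r  =>  cos(el) = (r/R_E)*sin(nadir)
cos(el) = (32207.6270 / 6371.0000) * sin(6.7 deg) = 0.5898113
el = arccos(0.5898113) = 53.8564 deg
(Earth-central angle = 90 - nadir - el = 29.4436 deg)

53.8564 degrees


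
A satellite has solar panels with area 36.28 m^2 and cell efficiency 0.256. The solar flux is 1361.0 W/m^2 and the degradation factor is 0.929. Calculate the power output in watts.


P = area * eta * S * degradation
P = 36.28 * 0.256 * 1361.0 * 0.929
P = 11743.0547 W

11743.0547 W


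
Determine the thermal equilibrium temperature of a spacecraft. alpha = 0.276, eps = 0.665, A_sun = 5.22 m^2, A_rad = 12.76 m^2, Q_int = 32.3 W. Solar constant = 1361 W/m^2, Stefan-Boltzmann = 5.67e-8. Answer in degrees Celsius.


Numerator = alpha*S*A_sun + Q_int = 0.276*1361*5.22 + 32.3 = 1993.1199 W
Denominator = eps*sigma*A_rad = 0.665*5.67e-8*12.76 = 4.8112218e-07 W/K^4
T^4 = 4.1426482e+09 K^4
T = 253.6994 K = -19.4506 C

-19.4506 degrees Celsius


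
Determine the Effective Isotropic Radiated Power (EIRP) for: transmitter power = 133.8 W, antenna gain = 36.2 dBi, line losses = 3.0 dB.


Pt = 133.8 W = 21.2646 dBW
EIRP = Pt_dBW + Gt - losses = 21.2646 + 36.2 - 3.0 = 54.4646 dBW

54.4646 dBW


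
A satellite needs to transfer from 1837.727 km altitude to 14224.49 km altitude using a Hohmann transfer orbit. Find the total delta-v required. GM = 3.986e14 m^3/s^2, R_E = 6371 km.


r1 = 8208.7270 km = 8.208727e+06 m
r2 = 20595.4900 km = 2.059549e+07 m
dv1 = sqrt(mu/r1)*(sqrt(2*r2/(r1+r2)) - 1) = 1364.6832 m/s
dv2 = sqrt(mu/r2)*(1 - sqrt(2*r1/(r1+r2))) = 1077.9949 m/s
total dv = |dv1| + |dv2| = 1364.6832 + 1077.9949 = 2442.6781 m/s = 2.4427 km/s

2.4427 km/s


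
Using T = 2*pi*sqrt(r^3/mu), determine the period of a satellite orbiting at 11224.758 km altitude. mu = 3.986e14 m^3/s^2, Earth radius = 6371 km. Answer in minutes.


r = 17595.7580 km = 1.7595758e+07 m
T = 2*pi*sqrt(r^3/mu) = 2*pi*sqrt(5.4478349e+21 / 3.986e14)
T = 23228.6084 s = 387.1435 min

387.1435 minutes


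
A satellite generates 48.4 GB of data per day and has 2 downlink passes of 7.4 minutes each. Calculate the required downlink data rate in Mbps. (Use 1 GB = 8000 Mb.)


total contact time = 2 * 7.4 * 60 = 888.0000 s
data = 48.4 GB = 387200.0000 Mb
rate = 387200.0000 / 888.0000 = 436.0360 Mbps

436.0360 Mbps


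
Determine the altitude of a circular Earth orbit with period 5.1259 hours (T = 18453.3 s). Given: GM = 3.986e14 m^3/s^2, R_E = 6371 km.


T = 18453.3 s
r = (mu*T^2/(4*pi^2))^(1/3) = (3.986e14 * 18453.3^2 / (4*pi^2))^(1/3)
r = 1.5092988e+07 m = 15092.9876 km
alt = r - R_E = 15092.9876 - 6371 = 8721.9876 km

8721.9876 km


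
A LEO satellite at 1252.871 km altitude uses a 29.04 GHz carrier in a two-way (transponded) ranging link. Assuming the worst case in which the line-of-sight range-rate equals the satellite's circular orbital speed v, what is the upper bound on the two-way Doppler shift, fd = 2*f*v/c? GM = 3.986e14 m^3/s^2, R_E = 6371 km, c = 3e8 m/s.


r = 7.623871e+06 m
v = sqrt(mu/r) = 7230.7089 m/s (worst-case radial velocity)
f = 29.04 GHz = 2.904e+10 Hz
fd = 2*f*v/c = 2*2.904e+10*7230.7089/3.0e+08
fd = 1.3998652e+06 Hz

1.3999e+06 Hz


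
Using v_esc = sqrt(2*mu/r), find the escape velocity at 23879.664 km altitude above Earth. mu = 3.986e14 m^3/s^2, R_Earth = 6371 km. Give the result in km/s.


r = 6371.0 + 23879.664 = 30250.6640 km = 3.0250664e+07 m
v_esc = sqrt(2*mu/r) = sqrt(2*3.986e14 / 3.0250664e+07)
v_esc = 5133.5310 m/s = 5.1335 km/s

5.1335 km/s


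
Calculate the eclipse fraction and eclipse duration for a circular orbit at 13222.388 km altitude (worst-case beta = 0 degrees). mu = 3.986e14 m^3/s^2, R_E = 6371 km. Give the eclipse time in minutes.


r = 19593.3880 km
T = 454.9087 min
Eclipse fraction = arcsin(R_E/r)/pi = arcsin(6371.0000/19593.3880)/pi
= arcsin(0.3251607)/pi = 0.1054184
Eclipse duration = 0.1054184 * 454.9087 = 47.9558 min

47.9558 minutes


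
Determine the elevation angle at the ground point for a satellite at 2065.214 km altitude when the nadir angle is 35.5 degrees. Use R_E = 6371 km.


r = R_E + alt = 8436.2140 km
Law of sines in the satellite / Earth-center / ground-point triangle:
  sin(nadir)/R_E = sin(90 + el)/r  =>  cos(el) = (r/R_E)*sin(nadir)
cos(el) = (8436.2140 / 6371.0000) * sin(35.5 deg) = 0.7689428
el = arccos(0.7689428) = 39.7410 deg
(Earth-central angle = 90 - nadir - el = 14.7590 deg)

39.7410 degrees


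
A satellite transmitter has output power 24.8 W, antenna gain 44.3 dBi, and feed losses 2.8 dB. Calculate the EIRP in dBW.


Pt = 24.8 W = 13.9445 dBW
EIRP = Pt_dBW + Gt - losses = 13.9445 + 44.3 - 2.8 = 55.4445 dBW

55.4445 dBW


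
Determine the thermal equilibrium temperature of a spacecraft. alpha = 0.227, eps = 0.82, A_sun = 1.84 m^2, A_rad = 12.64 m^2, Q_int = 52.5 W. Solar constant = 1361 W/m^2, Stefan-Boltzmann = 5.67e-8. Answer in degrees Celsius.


Numerator = alpha*S*A_sun + Q_int = 0.227*1361*1.84 + 52.5 = 620.9625 W
Denominator = eps*sigma*A_rad = 0.82*5.67e-8*12.64 = 5.8768416e-07 W/K^4
T^4 = 1.0566262e+09 K^4
T = 180.2936 K = -92.8564 C

-92.8564 degrees Celsius


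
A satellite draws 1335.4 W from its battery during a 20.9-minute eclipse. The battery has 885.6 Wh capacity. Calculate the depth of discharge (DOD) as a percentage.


E_used = P * t / 60 = 1335.4 * 20.9 / 60 = 465.1643 Wh
DOD = E_used / E_total * 100 = 465.1643 / 885.6 * 100
DOD = 52.5253 %

52.5253 %


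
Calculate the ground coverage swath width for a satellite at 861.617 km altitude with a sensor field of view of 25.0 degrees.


FOV = 25.0 deg = 0.4363323 rad
swath = 2 * alt * tan(FOV/2) = 2 * 861.617 * tan(0.2181662)
swath = 2 * 861.617 * 0.2216947
swath = 382.0318 km

382.0318 km


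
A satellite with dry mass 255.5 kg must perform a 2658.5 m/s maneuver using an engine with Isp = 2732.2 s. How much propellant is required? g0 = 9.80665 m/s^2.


ve = Isp * g0 = 2732.2 * 9.80665 = 26793.729130 m/s
mass ratio = exp(dv/ve) = exp(2658.5/26793.729130) = 1.10431030
m_prop = m_dry * (mr - 1) = 255.5 * (1.10431030 - 1)
m_prop = 26.6513 kg

26.6513 kg


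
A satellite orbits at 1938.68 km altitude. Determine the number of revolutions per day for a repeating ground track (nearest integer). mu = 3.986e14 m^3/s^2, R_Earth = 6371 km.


r = 8.30968e+06 m
T = 2*pi*sqrt(r^3/mu) = 7538.5474 s = 125.6425 min
revs/day = 1440 / 125.6425 = 11.4611
Rounded: 11 revolutions per day

11 revolutions per day


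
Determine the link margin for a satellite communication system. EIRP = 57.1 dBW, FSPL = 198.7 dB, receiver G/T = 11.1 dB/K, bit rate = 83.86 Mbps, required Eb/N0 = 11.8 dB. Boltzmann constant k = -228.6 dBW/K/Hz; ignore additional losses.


C/N0 = EIRP - FSPL + G/T - k = 57.1 - 198.7 + 11.1 - (-228.6)
C/N0 = 98.1000 dB-Hz
R_b = 83.86 Mbps = 8.386e+07 bps -> 10*log10(R_b) = 79.2355 dB-Hz
Eb/N0 = C/N0 - 10*log10(R_b) = 98.1000 - 79.2355 = 18.8645 dB
Margin = Eb/N0 - Eb/N0_req = 18.8645 - 11.8 = 7.0645 dB (link closes)

7.0645 dB


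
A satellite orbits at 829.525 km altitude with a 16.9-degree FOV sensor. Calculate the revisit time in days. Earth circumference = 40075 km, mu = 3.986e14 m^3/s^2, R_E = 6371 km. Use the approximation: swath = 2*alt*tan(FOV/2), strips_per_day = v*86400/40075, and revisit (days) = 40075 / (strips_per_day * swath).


swath = 2*829.525*tan(0.1474803) = 246.4667 km
v = sqrt(mu/r) = 7440.2335 m/s = 7.4402 km/s
strips/day = v*86400/40075 = 7.4402*86400/40075 = 16.0408
coverage/day = strips * swath = 16.0408 * 246.4667 = 3953.5306 km
revisit = 40075 / 3953.5306 = 10.1365 days

10.1365 days


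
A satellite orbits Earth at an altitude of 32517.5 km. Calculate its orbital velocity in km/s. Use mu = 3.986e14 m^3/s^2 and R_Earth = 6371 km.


r = R_E + alt = 6371.0 + 32517.5 = 38888.5000 km = 3.88885e+07 m
v = sqrt(mu/r) = sqrt(3.986e14 / 3.88885e+07) = 3201.5335 m/s = 3.2015 km/s

3.2015 km/s


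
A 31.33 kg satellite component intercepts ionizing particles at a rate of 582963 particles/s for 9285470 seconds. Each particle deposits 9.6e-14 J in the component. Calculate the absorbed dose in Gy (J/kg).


Total energy deposited = rate * time * E_per
  = 582963 * 9285470 * 9.6e-14 = 0.5196562 J
Dose = E_total / mass = 0.5196562 / 31.33
Dose = 0.01658654 Gy

0.0166 Gy


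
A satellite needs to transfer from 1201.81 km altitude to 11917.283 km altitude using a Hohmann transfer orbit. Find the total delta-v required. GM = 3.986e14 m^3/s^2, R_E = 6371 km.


r1 = 7572.8100 km = 7.57281e+06 m
r2 = 18288.2830 km = 1.8288283e+07 m
dv1 = sqrt(mu/r1)*(sqrt(2*r2/(r1+r2)) - 1) = 1373.1140 m/s
dv2 = sqrt(mu/r2)*(1 - sqrt(2*r1/(r1+r2))) = 1095.8047 m/s
total dv = |dv1| + |dv2| = 1373.1140 + 1095.8047 = 2468.9187 m/s = 2.4689 km/s

2.4689 km/s


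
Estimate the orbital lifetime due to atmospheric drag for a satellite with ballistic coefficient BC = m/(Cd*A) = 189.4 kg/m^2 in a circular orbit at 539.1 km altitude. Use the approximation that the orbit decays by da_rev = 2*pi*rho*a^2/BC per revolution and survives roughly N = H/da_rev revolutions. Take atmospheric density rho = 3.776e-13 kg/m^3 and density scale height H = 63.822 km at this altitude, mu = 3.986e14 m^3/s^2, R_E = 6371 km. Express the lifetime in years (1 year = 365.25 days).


a = R_E + alt = 6910.1000 km = 6.9101e+06 m
da_rev = 2*pi*rho*a^2/BC = 2*pi*3.776e-13*(6.9101e+06)^2/189.4 = 0.598136829 m per revolution
N = H/da_rev = 63822.0000 m / 0.598136829 m = 106701.3381 revolutions
P = 2*pi*sqrt(a^3/mu) = 5716.5989 s
lifetime = N*P = 106701.3381 * 5716.5989 = 6.0996875e+08 s = 7059.8235 days
years = 7059.8235 / 365.25 = 19.3287 years

19.3287 years


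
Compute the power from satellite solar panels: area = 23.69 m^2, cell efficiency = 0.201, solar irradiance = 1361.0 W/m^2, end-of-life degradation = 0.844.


P = area * eta * S * degradation
P = 23.69 * 0.201 * 1361.0 * 0.844
P = 5469.6771 W

5469.6771 W


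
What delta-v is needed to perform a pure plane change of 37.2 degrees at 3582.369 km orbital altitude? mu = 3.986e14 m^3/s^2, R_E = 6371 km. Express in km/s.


r = 9953.3690 km = 9.953369e+06 m
V = sqrt(mu/r) = 6328.2495 m/s
di = 37.2 deg = 0.6492625 rad
dV = 2*V*sin(di/2) = 2*6328.2495*sin(0.3246312)
dV = 4036.9082 m/s = 4.0369 km/s

4.0369 km/s


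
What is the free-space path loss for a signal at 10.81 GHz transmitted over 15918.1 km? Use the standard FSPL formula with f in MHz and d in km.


f = 10.81 GHz = 10810.0000 MHz
d = 15918.1 km
FSPL = 32.44 + 20*log10(10810.0000) + 20*log10(15918.1)
FSPL = 32.44 + 80.6765 + 84.0378
FSPL = 197.1543 dB

197.1543 dB


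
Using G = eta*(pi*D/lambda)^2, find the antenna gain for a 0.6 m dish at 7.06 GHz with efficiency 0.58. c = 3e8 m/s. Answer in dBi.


lambda = c/f = 3e8 / 7.06e+09 = 0.04249292 m
G = eta*(pi*D/lambda)^2 = 0.58*(pi*0.6/0.04249292)^2
G = 1141.2929 (linear)
G = 10*log10(1141.2929) = 30.5740 dBi

30.5740 dBi


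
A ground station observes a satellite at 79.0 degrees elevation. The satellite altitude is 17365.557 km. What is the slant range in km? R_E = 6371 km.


h = 17365.557 km, el = 79.0 deg
d = -R_E*sin(el) + sqrt((R_E*sin(el))^2 + 2*R_E*h + h^2)
d = -6371.0000*sin(1.3788) + sqrt((6371.0000*0.9816272)^2 + 2*6371.0000*17365.557 + 17365.557^2)
d = 17451.4608 km

17451.4608 km


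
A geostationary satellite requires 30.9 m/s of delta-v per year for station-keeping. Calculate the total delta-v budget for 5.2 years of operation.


dV = rate * years = 30.9 * 5.2
dV = 160.6800 m/s

160.6800 m/s


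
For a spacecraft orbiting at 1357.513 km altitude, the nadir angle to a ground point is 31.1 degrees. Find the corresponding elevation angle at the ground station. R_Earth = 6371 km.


r = R_E + alt = 7728.5130 km
Law of sines in the satellite / Earth-center / ground-point triangle:
  sin(nadir)/R_E = sin(90 + el)/r  =>  cos(el) = (r/R_E)*sin(nadir)
cos(el) = (7728.5130 / 6371.0000) * sin(31.1 deg) = 0.6265947
el = arccos(0.6265947) = 51.2007 deg
(Earth-central angle = 90 - nadir - el = 7.6993 deg)

51.2007 degrees


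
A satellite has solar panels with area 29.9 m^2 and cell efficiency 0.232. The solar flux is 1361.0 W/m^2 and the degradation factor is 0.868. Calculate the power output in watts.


P = area * eta * S * degradation
P = 29.9 * 0.232 * 1361.0 * 0.868
P = 8194.7748 W

8194.7748 W


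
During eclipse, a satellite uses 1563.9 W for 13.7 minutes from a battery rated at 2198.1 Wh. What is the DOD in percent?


E_used = P * t / 60 = 1563.9 * 13.7 / 60 = 357.0905 Wh
DOD = E_used / E_total * 100 = 357.0905 / 2198.1 * 100
DOD = 16.2454 %

16.2454 %


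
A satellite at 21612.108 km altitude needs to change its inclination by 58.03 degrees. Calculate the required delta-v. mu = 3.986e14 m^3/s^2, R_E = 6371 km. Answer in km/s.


r = 27983.1080 km = 2.7983108e+07 m
V = sqrt(mu/r) = 3774.1632 m/s
di = 58.03 deg = 1.0128 rad
dV = 2*V*sin(di/2) = 2*3774.1632*sin(0.5064073)
dV = 3661.2295 m/s = 3.6612 km/s

3.6612 km/s


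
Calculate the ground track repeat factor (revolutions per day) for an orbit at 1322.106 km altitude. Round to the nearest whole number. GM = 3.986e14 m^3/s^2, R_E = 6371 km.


r = 7.693106e+06 m
T = 2*pi*sqrt(r^3/mu) = 6715.2749 s = 111.9212 min
revs/day = 1440 / 111.9212 = 12.8662
Rounded: 13 revolutions per day

13 revolutions per day


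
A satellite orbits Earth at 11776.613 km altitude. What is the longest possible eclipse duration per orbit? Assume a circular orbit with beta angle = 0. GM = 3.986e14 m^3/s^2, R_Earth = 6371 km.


r = 18147.6130 km
T = 405.4985 min
Eclipse fraction = arcsin(R_E/r)/pi = arcsin(6371.0000/18147.6130)/pi
= arcsin(0.3510655)/pi = 0.1141805
Eclipse duration = 0.1141805 * 405.4985 = 46.3000 min

46.3000 minutes


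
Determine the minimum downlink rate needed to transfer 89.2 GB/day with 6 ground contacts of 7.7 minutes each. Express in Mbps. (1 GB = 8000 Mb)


total contact time = 6 * 7.7 * 60 = 2772.0000 s
data = 89.2 GB = 713600.0000 Mb
rate = 713600.0000 / 2772.0000 = 257.4315 Mbps

257.4315 Mbps


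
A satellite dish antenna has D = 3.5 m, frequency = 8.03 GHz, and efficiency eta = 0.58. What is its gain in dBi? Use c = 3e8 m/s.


lambda = c/f = 3e8 / 8.03e+09 = 0.0373599 m
G = eta*(pi*D/lambda)^2 = 0.58*(pi*3.5/0.0373599)^2
G = 50240.3214 (linear)
G = 10*log10(50240.3214) = 47.0105 dBi

47.0105 dBi


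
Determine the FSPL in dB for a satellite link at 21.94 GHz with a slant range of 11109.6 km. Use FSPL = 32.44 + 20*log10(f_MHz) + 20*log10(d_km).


f = 21.94 GHz = 21940.0000 MHz
d = 11109.6 km
FSPL = 32.44 + 20*log10(21940.0000) + 20*log10(11109.6)
FSPL = 32.44 + 86.8247 + 80.9140
FSPL = 200.1787 dB

200.1787 dB


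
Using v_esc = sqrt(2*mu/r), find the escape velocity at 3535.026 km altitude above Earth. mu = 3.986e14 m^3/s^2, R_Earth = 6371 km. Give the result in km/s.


r = 6371.0 + 3535.026 = 9906.0260 km = 9.906026e+06 m
v_esc = sqrt(2*mu/r) = sqrt(2*3.986e14 / 9.906026e+06)
v_esc = 8970.8566 m/s = 8.9709 km/s

8.9709 km/s


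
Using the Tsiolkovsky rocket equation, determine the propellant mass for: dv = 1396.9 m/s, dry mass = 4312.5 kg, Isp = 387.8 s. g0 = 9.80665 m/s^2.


ve = Isp * g0 = 387.8 * 9.80665 = 3803.018870 m/s
mass ratio = exp(dv/ve) = exp(1396.9/3803.018870) = 1.44385043
m_prop = m_dry * (mr - 1) = 4312.5 * (1.44385043 - 1)
m_prop = 1914.1050 kg

1914.1050 kg


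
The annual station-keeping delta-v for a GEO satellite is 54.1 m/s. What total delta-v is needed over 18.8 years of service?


dV = rate * years = 54.1 * 18.8
dV = 1017.0800 m/s

1017.0800 m/s


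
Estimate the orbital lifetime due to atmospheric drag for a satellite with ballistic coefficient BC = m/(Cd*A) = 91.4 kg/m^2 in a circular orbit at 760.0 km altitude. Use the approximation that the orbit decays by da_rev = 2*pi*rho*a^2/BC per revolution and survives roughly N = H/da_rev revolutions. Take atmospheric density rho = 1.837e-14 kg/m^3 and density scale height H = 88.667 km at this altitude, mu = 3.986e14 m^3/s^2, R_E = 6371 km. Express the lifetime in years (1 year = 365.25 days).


a = R_E + alt = 7131.0000 km = 7.131e+06 m
da_rev = 2*pi*rho*a^2/BC = 2*pi*1.837e-14*(7.131e+06)^2/91.4 = 0.0642160668 m per revolution
N = H/da_rev = 88667.0000 m / 0.0642160668 m = 1.3807604e+06 revolutions
P = 2*pi*sqrt(a^3/mu) = 5992.8979 s
lifetime = N*P = 1.3807604e+06 * 5992.8979 = 8.2747559e+09 s = 95772.6372 days
years = 95772.6372 / 365.25 = 262.2112 years

262.2112 years


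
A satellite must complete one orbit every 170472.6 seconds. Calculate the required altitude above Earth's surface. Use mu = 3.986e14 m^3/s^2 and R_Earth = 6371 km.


T = 170472.6 s
r = (mu*T^2/(4*pi^2))^(1/3) = (3.986e14 * 170472.6^2 / (4*pi^2))^(1/3)
r = 6.645009e+07 m = 66450.0904 km
alt = r - R_E = 66450.0904 - 6371 = 60079.0904 km

60079.0904 km


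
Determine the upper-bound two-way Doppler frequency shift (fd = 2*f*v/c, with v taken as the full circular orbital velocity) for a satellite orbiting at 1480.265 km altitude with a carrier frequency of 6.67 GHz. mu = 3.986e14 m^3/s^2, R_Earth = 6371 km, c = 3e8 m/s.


r = 7.851265e+06 m
v = sqrt(mu/r) = 7125.2290 m/s (worst-case radial velocity)
f = 6.67 GHz = 6.67e+09 Hz
fd = 2*f*v/c = 2*6.67e+09*7125.2290/3.0e+08
fd = 316835.1845 Hz

316835.1845 Hz


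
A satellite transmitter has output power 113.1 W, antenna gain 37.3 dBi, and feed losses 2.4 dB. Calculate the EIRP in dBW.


Pt = 113.1 W = 20.5346 dBW
EIRP = Pt_dBW + Gt - losses = 20.5346 + 37.3 - 2.4 = 55.4346 dBW

55.4346 dBW


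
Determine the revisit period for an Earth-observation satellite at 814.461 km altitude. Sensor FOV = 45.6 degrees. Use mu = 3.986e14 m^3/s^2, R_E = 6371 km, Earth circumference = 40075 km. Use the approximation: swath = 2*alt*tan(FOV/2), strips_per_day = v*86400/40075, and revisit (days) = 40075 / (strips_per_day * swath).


swath = 2*814.461*tan(0.3979351) = 684.7358 km
v = sqrt(mu/r) = 7448.0285 m/s = 7.4480 km/s
strips/day = v*86400/40075 = 7.4480*86400/40075 = 16.0576
coverage/day = strips * swath = 16.0576 * 684.7358 = 10995.2358 km
revisit = 40075 / 10995.2358 = 3.6448 days

3.6448 days


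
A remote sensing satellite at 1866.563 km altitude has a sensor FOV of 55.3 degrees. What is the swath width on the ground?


FOV = 55.3 deg = 0.9651671 rad
swath = 2 * alt * tan(FOV/2) = 2 * 1866.563 * tan(0.4825835)
swath = 2 * 1866.563 * 0.523899
swath = 1955.7811 km

1955.7811 km


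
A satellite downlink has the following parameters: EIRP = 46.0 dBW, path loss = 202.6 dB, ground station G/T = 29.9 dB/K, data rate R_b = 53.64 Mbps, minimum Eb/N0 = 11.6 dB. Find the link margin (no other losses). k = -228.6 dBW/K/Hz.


C/N0 = EIRP - FSPL + G/T - k = 46.0 - 202.6 + 29.9 - (-228.6)
C/N0 = 101.9000 dB-Hz
R_b = 53.64 Mbps = 5.364e+07 bps -> 10*log10(R_b) = 77.2949 dB-Hz
Eb/N0 = C/N0 - 10*log10(R_b) = 101.9000 - 77.2949 = 24.6051 dB
Margin = Eb/N0 - Eb/N0_req = 24.6051 - 11.6 = 13.0051 dB (link closes)

13.0051 dB


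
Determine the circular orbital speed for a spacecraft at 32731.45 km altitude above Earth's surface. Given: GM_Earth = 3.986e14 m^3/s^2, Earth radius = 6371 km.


r = R_E + alt = 6371.0 + 32731.45 = 39102.4500 km = 3.910245e+07 m
v = sqrt(mu/r) = sqrt(3.986e14 / 3.910245e+07) = 3192.7629 m/s = 3.1928 km/s

3.1928 km/s


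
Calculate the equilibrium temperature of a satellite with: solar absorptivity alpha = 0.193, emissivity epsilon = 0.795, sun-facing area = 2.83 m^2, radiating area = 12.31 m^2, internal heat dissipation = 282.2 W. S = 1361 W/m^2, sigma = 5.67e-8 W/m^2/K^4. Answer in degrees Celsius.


Numerator = alpha*S*A_sun + Q_int = 0.193*1361*2.83 + 282.2 = 1025.5646 W
Denominator = eps*sigma*A_rad = 0.795*5.67e-8*12.31 = 5.5489171e-07 W/K^4
T^4 = 1.8482247e+09 K^4
T = 207.3427 K = -65.8073 C

-65.8073 degrees Celsius


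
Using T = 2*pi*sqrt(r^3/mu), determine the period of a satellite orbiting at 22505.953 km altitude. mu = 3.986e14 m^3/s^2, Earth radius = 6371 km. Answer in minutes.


r = 28876.9530 km = 2.8876953e+07 m
T = 2*pi*sqrt(r^3/mu) = 2*pi*sqrt(2.4079868e+22 / 3.986e14)
T = 48835.7959 s = 813.9299 min

813.9299 minutes


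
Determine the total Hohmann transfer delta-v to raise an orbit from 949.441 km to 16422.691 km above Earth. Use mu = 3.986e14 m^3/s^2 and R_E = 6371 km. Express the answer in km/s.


r1 = 7320.4410 km = 7.320441e+06 m
r2 = 22793.6910 km = 2.2793691e+07 m
dv1 = sqrt(mu/r1)*(sqrt(2*r2/(r1+r2)) - 1) = 1699.9397 m/s
dv2 = sqrt(mu/r2)*(1 - sqrt(2*r1/(r1+r2))) = 1265.9677 m/s
total dv = |dv1| + |dv2| = 1699.9397 + 1265.9677 = 2965.9074 m/s = 2.9659 km/s

2.9659 km/s


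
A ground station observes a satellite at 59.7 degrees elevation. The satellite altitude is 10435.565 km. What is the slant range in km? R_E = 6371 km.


h = 10435.565 km, el = 59.7 deg
d = -R_E*sin(el) + sqrt((R_E*sin(el))^2 + 2*R_E*h + h^2)
d = -6371.0000*sin(1.0420) + sqrt((6371.0000*0.8633956)^2 + 2*6371.0000*10435.565 + 10435.565^2)
d = 10995.6281 km

10995.6281 km


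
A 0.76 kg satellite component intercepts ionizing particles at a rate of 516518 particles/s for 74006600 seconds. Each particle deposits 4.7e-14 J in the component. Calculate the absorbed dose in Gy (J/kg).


Total energy deposited = rate * time * E_per
  = 516518 * 74006600 * 4.7e-14 = 1.7966 J
Dose = E_total / mass = 1.7966 / 0.76
Dose = 2.3640 Gy

2.3640 Gy


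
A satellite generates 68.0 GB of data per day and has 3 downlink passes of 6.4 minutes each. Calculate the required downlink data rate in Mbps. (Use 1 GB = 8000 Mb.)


total contact time = 3 * 6.4 * 60 = 1152.0000 s
data = 68.0 GB = 544000.0000 Mb
rate = 544000.0000 / 1152.0000 = 472.2222 Mbps

472.2222 Mbps


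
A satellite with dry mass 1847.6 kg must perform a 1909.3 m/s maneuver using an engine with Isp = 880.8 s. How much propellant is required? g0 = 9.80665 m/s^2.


ve = Isp * g0 = 880.8 * 9.80665 = 8637.697320 m/s
mass ratio = exp(dv/ve) = exp(1909.3/8637.697320) = 1.24737670
m_prop = m_dry * (mr - 1) = 1847.6 * (1.24737670 - 1)
m_prop = 457.0532 kg

457.0532 kg


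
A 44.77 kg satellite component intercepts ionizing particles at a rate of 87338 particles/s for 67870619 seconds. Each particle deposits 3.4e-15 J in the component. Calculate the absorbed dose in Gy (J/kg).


Total energy deposited = rate * time * E_per
  = 87338 * 67870619 * 3.4e-15 = 0.02015413 J
Dose = E_total / mass = 0.02015413 / 44.77
Dose = 4.5017034e-04 Gy

4.5017e-04 Gy


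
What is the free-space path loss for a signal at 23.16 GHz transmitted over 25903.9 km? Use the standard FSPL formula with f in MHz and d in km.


f = 23.16 GHz = 23160.0000 MHz
d = 25903.9 km
FSPL = 32.44 + 20*log10(23160.0000) + 20*log10(25903.9)
FSPL = 32.44 + 87.2948 + 88.2673
FSPL = 208.0021 dB

208.0021 dB


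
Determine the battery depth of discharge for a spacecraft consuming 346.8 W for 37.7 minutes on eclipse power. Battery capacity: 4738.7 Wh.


E_used = P * t / 60 = 346.8 * 37.7 / 60 = 217.9060 Wh
DOD = E_used / E_total * 100 = 217.9060 / 4738.7 * 100
DOD = 4.5984 %

4.5984 %


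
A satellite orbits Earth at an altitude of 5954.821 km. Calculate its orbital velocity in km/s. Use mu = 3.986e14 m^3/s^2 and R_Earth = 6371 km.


r = R_E + alt = 6371.0 + 5954.821 = 12325.8210 km = 1.2325821e+07 m
v = sqrt(mu/r) = sqrt(3.986e14 / 1.2325821e+07) = 5686.7053 m/s = 5.6867 km/s

5.6867 km/s


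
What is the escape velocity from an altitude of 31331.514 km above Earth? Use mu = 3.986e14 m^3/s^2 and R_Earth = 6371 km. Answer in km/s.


r = 6371.0 + 31331.514 = 37702.5140 km = 3.7702514e+07 m
v_esc = sqrt(2*mu/r) = sqrt(2*3.986e14 / 3.7702514e+07)
v_esc = 4598.3126 m/s = 4.5983 km/s

4.5983 km/s


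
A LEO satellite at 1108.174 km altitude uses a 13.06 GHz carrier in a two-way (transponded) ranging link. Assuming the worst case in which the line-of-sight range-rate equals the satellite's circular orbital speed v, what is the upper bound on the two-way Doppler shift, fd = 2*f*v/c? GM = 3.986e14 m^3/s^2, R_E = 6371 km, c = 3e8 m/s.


r = 7.479174e+06 m
v = sqrt(mu/r) = 7300.3188 m/s (worst-case radial velocity)
f = 13.06 GHz = 1.306e+10 Hz
fd = 2*f*v/c = 2*1.306e+10*7300.3188/3.0e+08
fd = 635614.4276 Hz

635614.4276 Hz


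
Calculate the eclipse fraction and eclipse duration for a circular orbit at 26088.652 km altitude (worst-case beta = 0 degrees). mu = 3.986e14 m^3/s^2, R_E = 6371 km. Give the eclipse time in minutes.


r = 32459.6520 km
T = 970.0090 min
Eclipse fraction = arcsin(R_E/r)/pi = arcsin(6371.0000/32459.6520)/pi
= arcsin(0.1962744)/pi = 0.06288435
Eclipse duration = 0.06288435 * 970.0090 = 60.9984 min

60.9984 minutes


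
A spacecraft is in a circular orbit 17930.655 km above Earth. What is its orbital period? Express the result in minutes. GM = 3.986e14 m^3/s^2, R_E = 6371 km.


r = 24301.6550 km = 2.4301655e+07 m
T = 2*pi*sqrt(r^3/mu) = 2*pi*sqrt(1.4351839e+22 / 3.986e14)
T = 37702.0528 s = 628.3675 min

628.3675 minutes


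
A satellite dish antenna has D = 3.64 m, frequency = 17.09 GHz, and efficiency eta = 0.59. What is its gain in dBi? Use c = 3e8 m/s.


lambda = c/f = 3e8 / 1.709e+10 = 0.01755413 m
G = eta*(pi*D/lambda)^2 = 0.59*(pi*3.64/0.01755413)^2
G = 250377.9852 (linear)
G = 10*log10(250377.9852) = 53.9860 dBi

53.9860 dBi


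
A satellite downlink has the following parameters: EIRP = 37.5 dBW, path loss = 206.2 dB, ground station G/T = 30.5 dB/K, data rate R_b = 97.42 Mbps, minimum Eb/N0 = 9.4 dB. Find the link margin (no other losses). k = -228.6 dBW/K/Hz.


C/N0 = EIRP - FSPL + G/T - k = 37.5 - 206.2 + 30.5 - (-228.6)
C/N0 = 90.4000 dB-Hz
R_b = 97.42 Mbps = 9.742e+07 bps -> 10*log10(R_b) = 79.8865 dB-Hz
Eb/N0 = C/N0 - 10*log10(R_b) = 90.4000 - 79.8865 = 10.5135 dB
Margin = Eb/N0 - Eb/N0_req = 10.5135 - 9.4 = 1.1135 dB (link closes)

1.1135 dB


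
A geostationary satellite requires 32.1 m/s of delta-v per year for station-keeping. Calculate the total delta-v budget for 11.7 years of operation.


dV = rate * years = 32.1 * 11.7
dV = 375.5700 m/s

375.5700 m/s


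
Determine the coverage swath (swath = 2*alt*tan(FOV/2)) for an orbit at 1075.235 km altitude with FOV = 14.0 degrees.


FOV = 14.0 deg = 0.2443461 rad
swath = 2 * alt * tan(FOV/2) = 2 * 1075.235 * tan(0.122173)
swath = 2 * 1075.235 * 0.1227846
swath = 264.0445 km

264.0445 km


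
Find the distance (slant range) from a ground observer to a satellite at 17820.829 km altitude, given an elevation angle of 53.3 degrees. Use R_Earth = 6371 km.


h = 17820.829 km, el = 53.3 deg
d = -R_E*sin(el) + sqrt((R_E*sin(el))^2 + 2*R_E*h + h^2)
d = -6371.0000*sin(0.9302605) + sqrt((6371.0000*0.8017756)^2 + 2*6371.0000*17820.829 + 17820.829^2)
d = 18782.2152 km

18782.2152 km


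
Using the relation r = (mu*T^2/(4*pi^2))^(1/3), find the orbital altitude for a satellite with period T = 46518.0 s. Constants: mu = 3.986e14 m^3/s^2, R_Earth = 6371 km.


T = 46518.0 s
r = (mu*T^2/(4*pi^2))^(1/3) = (3.986e14 * 46518.0^2 / (4*pi^2))^(1/3)
r = 2.7955883e+07 m = 27955.8827 km
alt = r - R_E = 27955.8827 - 6371 = 21584.8827 km

21584.8827 km


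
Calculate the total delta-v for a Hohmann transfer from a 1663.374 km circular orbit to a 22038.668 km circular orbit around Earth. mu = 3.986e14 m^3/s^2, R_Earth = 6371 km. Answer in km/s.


r1 = 8034.3740 km = 8.034374e+06 m
r2 = 28409.6680 km = 2.8409668e+07 m
dv1 = sqrt(mu/r1)*(sqrt(2*r2/(r1+r2)) - 1) = 1751.2631 m/s
dv2 = sqrt(mu/r2)*(1 - sqrt(2*r1/(r1+r2))) = 1258.5073 m/s
total dv = |dv1| + |dv2| = 1751.2631 + 1258.5073 = 3009.7704 m/s = 3.0098 km/s

3.0098 km/s


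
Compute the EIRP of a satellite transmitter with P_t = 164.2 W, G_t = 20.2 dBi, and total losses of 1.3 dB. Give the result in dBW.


Pt = 164.2 W = 22.1537 dBW
EIRP = Pt_dBW + Gt - losses = 22.1537 + 20.2 - 1.3 = 41.0537 dBW

41.0537 dBW


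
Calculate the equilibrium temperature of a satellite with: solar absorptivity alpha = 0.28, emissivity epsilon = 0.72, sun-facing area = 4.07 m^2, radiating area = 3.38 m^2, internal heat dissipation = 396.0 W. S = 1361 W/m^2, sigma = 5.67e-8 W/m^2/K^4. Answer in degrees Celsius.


Numerator = alpha*S*A_sun + Q_int = 0.28*1361*4.07 + 396.0 = 1946.9956 W
Denominator = eps*sigma*A_rad = 0.72*5.67e-8*3.38 = 1.3798512e-07 W/K^4
T^4 = 1.4110185e+10 K^4
T = 344.6539 K = 71.5039 C

71.5039 degrees Celsius


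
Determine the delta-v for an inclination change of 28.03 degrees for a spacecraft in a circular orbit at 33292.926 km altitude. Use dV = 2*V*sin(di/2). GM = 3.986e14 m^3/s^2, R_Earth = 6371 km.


r = 39663.9260 km = 3.9663926e+07 m
V = sqrt(mu/r) = 3170.0842 m/s
di = 28.03 deg = 0.4892158 rad
dV = 2*V*sin(di/2) = 2*3170.0842*sin(0.2446079)
dV = 1535.4361 m/s = 1.5354 km/s

1.5354 km/s


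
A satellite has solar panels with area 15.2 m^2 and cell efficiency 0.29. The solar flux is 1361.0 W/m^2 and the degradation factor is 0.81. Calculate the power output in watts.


P = area * eta * S * degradation
P = 15.2 * 0.29 * 1361.0 * 0.81
P = 4859.4233 W

4859.4233 W


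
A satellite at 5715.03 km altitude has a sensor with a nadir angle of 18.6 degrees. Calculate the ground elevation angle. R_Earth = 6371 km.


r = R_E + alt = 12086.0300 km
Law of sines in the satellite / Earth-center / ground-point triangle:
  sin(nadir)/R_E = sin(90 + el)/r  =>  cos(el) = (r/R_E)*sin(nadir)
cos(el) = (12086.0300 / 6371.0000) * sin(18.6 deg) = 0.605078
el = arccos(0.605078) = 52.7655 deg
(Earth-central angle = 90 - nadir - el = 18.6345 deg)

52.7655 degrees


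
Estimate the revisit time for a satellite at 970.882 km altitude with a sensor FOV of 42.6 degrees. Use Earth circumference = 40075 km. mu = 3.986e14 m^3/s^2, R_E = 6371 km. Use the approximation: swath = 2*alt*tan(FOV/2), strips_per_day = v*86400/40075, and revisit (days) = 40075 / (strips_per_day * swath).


swath = 2*970.882*tan(0.3717551) = 757.0621 km
v = sqrt(mu/r) = 7368.2601 m/s = 7.3683 km/s
strips/day = v*86400/40075 = 7.3683*86400/40075 = 15.8857
coverage/day = strips * swath = 15.8857 * 757.0621 = 12026.4290 km
revisit = 40075 / 12026.4290 = 3.3322 days

3.3322 days


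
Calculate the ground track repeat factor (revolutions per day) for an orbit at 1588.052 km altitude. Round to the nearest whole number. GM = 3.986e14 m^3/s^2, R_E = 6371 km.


r = 7.959052e+06 m
T = 2*pi*sqrt(r^3/mu) = 7066.4816 s = 117.7747 min
revs/day = 1440 / 117.7747 = 12.2267
Rounded: 12 revolutions per day

12 revolutions per day


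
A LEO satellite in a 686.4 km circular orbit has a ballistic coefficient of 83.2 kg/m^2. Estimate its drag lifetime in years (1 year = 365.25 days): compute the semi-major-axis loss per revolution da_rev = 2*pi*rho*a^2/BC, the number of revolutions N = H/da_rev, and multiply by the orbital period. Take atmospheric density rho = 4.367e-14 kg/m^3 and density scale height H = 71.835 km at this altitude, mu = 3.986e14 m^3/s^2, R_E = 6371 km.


a = R_E + alt = 7057.4000 km = 7.0574e+06 m
da_rev = 2*pi*rho*a^2/BC = 2*pi*4.367e-14*(7.0574e+06)^2/83.2 = 0.16425901 m per revolution
N = H/da_rev = 71835.0000 m / 0.16425901 m = 437327.6092 revolutions
P = 2*pi*sqrt(a^3/mu) = 5900.3574 s
lifetime = N*P = 437327.6092 * 5900.3574 = 2.5803892e+09 s = 29865.6158 days
years = 29865.6158 / 365.25 = 81.7676 years

81.7676 years


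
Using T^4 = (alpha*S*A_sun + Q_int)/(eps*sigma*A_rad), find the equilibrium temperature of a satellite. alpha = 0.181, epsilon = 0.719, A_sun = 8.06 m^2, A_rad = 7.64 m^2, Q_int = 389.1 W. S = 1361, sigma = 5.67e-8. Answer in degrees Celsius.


Numerator = alpha*S*A_sun + Q_int = 0.181*1361*8.06 + 389.1 = 2374.6085 W
Denominator = eps*sigma*A_rad = 0.719*5.67e-8*7.64 = 3.1146217e-07 W/K^4
T^4 = 7.624067e+09 K^4
T = 295.4926 K = 22.3426 C

22.3426 degrees Celsius


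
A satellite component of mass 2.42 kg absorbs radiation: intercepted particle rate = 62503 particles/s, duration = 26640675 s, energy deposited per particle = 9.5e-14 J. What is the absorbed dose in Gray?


Total energy deposited = rate * time * E_per
  = 62503 * 26640675 * 9.5e-14 = 0.1581866 J
Dose = E_total / mass = 0.1581866 / 2.42
Dose = 0.06536636 Gy

0.0654 Gy


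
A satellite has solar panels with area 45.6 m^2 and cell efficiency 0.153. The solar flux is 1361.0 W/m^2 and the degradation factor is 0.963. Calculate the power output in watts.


P = area * eta * S * degradation
P = 45.6 * 0.153 * 1361.0 * 0.963
P = 9144.0941 W

9144.0941 W


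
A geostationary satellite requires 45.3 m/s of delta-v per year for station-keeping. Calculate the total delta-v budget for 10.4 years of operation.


dV = rate * years = 45.3 * 10.4
dV = 471.1200 m/s

471.1200 m/s


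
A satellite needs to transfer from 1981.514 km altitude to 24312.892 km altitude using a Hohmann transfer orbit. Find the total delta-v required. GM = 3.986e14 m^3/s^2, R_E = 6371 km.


r1 = 8352.5140 km = 8.352514e+06 m
r2 = 30683.8920 km = 3.0683892e+07 m
dv1 = sqrt(mu/r1)*(sqrt(2*r2/(r1+r2)) - 1) = 1753.4220 m/s
dv2 = sqrt(mu/r2)*(1 - sqrt(2*r1/(r1+r2))) = 1246.4640 m/s
total dv = |dv1| + |dv2| = 1753.4220 + 1246.4640 = 2999.8860 m/s = 2.9999 km/s

2.9999 km/s


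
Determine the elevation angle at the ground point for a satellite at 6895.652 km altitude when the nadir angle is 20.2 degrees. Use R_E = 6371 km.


r = R_E + alt = 13266.6520 km
Law of sines in the satellite / Earth-center / ground-point triangle:
  sin(nadir)/R_E = sin(90 + el)/r  =>  cos(el) = (r/R_E)*sin(nadir)
cos(el) = (13266.6520 / 6371.0000) * sin(20.2 deg) = 0.7190317
el = arccos(0.7190317) = 44.0254 deg
(Earth-central angle = 90 - nadir - el = 25.7746 deg)

44.0254 degrees


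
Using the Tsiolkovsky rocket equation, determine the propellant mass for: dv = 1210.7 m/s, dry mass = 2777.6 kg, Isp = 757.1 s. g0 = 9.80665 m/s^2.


ve = Isp * g0 = 757.1 * 9.80665 = 7424.614715 m/s
mass ratio = exp(dv/ve) = exp(1210.7/7424.614715) = 1.17711402
m_prop = m_dry * (mr - 1) = 2777.6 * (1.17711402 - 1)
m_prop = 491.9519 kg

491.9519 kg


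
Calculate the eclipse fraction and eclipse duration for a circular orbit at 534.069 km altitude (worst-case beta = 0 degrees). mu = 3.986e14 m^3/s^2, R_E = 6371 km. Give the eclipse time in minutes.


r = 6905.0690 km
T = 95.1726 min
Eclipse fraction = arcsin(R_E/r)/pi = arcsin(6371.0000/6905.0690)/pi
= arcsin(0.9226555)/pi = 0.3739858
Eclipse duration = 0.3739858 * 95.1726 = 35.5932 min

35.5932 minutes


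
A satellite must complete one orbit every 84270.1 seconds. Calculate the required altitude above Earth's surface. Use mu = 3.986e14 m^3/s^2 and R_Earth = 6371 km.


T = 84270.1 s
r = (mu*T^2/(4*pi^2))^(1/3) = (3.986e14 * 84270.1^2 / (4*pi^2))^(1/3)
r = 4.1543989e+07 m = 41543.9888 km
alt = r - R_E = 41543.9888 - 6371 = 35172.9888 km

35172.9888 km


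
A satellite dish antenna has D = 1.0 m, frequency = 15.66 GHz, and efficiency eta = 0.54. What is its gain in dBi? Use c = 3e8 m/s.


lambda = c/f = 3e8 / 1.566e+10 = 0.01915709 m
G = eta*(pi*D/lambda)^2 = 0.54*(pi*1.0/0.01915709)^2
G = 14522.2701 (linear)
G = 10*log10(14522.2701) = 41.6203 dBi

41.6203 dBi


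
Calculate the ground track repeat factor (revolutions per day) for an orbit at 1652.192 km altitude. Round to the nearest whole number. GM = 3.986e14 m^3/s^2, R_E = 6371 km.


r = 8.023192e+06 m
T = 2*pi*sqrt(r^3/mu) = 7152.0740 s = 119.2012 min
revs/day = 1440 / 119.2012 = 12.0804
Rounded: 12 revolutions per day

12 revolutions per day


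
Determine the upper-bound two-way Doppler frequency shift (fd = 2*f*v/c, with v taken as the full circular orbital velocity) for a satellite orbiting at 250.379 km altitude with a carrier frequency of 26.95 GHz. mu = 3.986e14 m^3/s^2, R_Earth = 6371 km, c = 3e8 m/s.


r = 6.621379e+06 m
v = sqrt(mu/r) = 7758.7976 m/s (worst-case radial velocity)
f = 26.95 GHz = 2.695e+10 Hz
fd = 2*f*v/c = 2*2.695e+10*7758.7976/3.0e+08
fd = 1.3939973e+06 Hz

1.3940e+06 Hz


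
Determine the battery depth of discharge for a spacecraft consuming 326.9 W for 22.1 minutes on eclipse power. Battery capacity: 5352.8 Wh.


E_used = P * t / 60 = 326.9 * 22.1 / 60 = 120.4082 Wh
DOD = E_used / E_total * 100 = 120.4082 / 5352.8 * 100
DOD = 2.2494 %

2.2494 %


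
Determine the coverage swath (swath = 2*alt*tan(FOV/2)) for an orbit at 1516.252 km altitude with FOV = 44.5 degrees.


FOV = 44.5 deg = 0.7766715 rad
swath = 2 * alt * tan(FOV/2) = 2 * 1516.252 * tan(0.3883358)
swath = 2 * 1516.252 * 0.4091108
swath = 1240.6301 km

1240.6301 km


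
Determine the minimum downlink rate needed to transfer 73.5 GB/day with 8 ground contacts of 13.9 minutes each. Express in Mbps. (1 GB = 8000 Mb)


total contact time = 8 * 13.9 * 60 = 6672.0000 s
data = 73.5 GB = 588000.0000 Mb
rate = 588000.0000 / 6672.0000 = 88.1295 Mbps

88.1295 Mbps


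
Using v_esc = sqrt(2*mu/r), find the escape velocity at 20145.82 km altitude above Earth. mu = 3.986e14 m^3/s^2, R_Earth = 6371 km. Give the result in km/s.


r = 6371.0 + 20145.82 = 26516.8200 km = 2.651682e+07 m
v_esc = sqrt(2*mu/r) = sqrt(2*3.986e14 / 2.651682e+07)
v_esc = 5483.0591 m/s = 5.4831 km/s

5.4831 km/s


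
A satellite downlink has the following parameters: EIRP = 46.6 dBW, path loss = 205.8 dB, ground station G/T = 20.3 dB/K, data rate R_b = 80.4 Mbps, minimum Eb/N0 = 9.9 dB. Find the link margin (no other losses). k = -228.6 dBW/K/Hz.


C/N0 = EIRP - FSPL + G/T - k = 46.6 - 205.8 + 20.3 - (-228.6)
C/N0 = 89.7000 dB-Hz
R_b = 80.4 Mbps = 8.04e+07 bps -> 10*log10(R_b) = 79.0526 dB-Hz
Eb/N0 = C/N0 - 10*log10(R_b) = 89.7000 - 79.0526 = 10.6474 dB
Margin = Eb/N0 - Eb/N0_req = 10.6474 - 9.9 = 0.7474395 dB (link closes)

0.7474 dB


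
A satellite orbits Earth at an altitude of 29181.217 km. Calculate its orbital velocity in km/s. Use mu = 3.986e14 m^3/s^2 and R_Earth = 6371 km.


r = R_E + alt = 6371.0 + 29181.217 = 35552.2170 km = 3.5552217e+07 m
v = sqrt(mu/r) = sqrt(3.986e14 / 3.5552217e+07) = 3348.3843 m/s = 3.3484 km/s

3.3484 km/s


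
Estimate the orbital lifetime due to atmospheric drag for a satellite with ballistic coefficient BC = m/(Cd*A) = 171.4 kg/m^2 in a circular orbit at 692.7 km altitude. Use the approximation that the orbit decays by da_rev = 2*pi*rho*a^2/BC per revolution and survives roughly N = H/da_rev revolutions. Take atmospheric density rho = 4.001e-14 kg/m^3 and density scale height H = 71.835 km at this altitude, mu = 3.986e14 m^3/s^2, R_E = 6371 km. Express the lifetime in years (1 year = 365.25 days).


a = R_E + alt = 7063.7000 km = 7.0637e+06 m
da_rev = 2*pi*rho*a^2/BC = 2*pi*4.001e-14*(7.0637e+06)^2/171.4 = 0.0731816327 m per revolution
N = H/da_rev = 71835.0000 m / 0.0731816327 m = 981598.7611 revolutions
P = 2*pi*sqrt(a^3/mu) = 5908.2599 s
lifetime = N*P = 981598.7611 * 5908.2599 = 5.7995406e+09 s = 67124.3123 days
years = 67124.3123 / 365.25 = 183.7764 years

183.7764 years


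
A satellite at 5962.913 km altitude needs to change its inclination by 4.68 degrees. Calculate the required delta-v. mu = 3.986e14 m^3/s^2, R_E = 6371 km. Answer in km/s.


r = 12333.9130 km = 1.2333913e+07 m
V = sqrt(mu/r) = 5684.8395 m/s
di = 4.68 deg = 0.08168141 rad
dV = 2*V*sin(di/2) = 2*5684.8395*sin(0.0408407)
dV = 464.2166 m/s = 0.4642166 km/s

0.4642 km/s


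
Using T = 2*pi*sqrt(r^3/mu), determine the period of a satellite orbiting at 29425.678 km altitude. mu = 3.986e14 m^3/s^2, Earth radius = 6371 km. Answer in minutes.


r = 35796.6780 km = 3.5796678e+07 m
T = 2*pi*sqrt(r^3/mu) = 2*pi*sqrt(4.586994e+22 / 3.986e14)
T = 67402.3920 s = 1123.3732 min

1123.3732 minutes


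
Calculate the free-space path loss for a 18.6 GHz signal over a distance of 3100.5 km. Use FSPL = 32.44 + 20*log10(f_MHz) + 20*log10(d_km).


f = 18.6 GHz = 18600.0000 MHz
d = 3100.5 km
FSPL = 32.44 + 20*log10(18600.0000) + 20*log10(3100.5)
FSPL = 32.44 + 85.3903 + 69.8286
FSPL = 187.6589 dB

187.6589 dB
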